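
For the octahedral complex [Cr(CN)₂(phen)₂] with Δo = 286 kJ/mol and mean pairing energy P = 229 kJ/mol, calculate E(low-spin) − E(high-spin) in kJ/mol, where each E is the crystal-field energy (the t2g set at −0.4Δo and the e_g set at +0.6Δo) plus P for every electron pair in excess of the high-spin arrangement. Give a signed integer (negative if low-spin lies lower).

Ligand charges: 2×(-1) from CN⁻ and 2×(+0) from phen sum to -2; with overall charge +0, Cr is +2.
Group 6 minus oxidation state +2 gives a d⁴ configuration for Cr²⁺.
High-spin d⁴ fills as t2g^3 e_g^1 with CFSE 3(−0.4) + 1(+0.6) = -0.6Δo = -172 kJ/mol.
For low-spin the configuration is t2g^4 e_g^0: orbital energy -1.6 × 286 = -458 kJ/mol, and 1 additional pair relative to high-spin adds 229 kJ/mol, giving -229 kJ/mol.
E(LS) − E(HS) = -229 − (-172) = -57 kJ/mol.

-57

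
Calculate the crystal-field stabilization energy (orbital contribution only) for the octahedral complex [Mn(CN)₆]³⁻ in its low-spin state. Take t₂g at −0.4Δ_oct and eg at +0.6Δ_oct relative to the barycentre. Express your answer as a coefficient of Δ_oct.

Each CN⁻ contributes -1; 6 × (-1) = -6. With overall charge -3, Mn is in the +3 oxidation state.
Group 7 minus oxidation state +3 gives a d⁴ configuration for Mn³⁺.
Configuration: t₂g⁴ eg⁰.
CFSE = 4(-0.4Δ_oct) + 0(0.6Δ_oct) = -1.6Δ_oct + 0.0Δ_oct = -1.6Δ_oct.

-1.6 Δ_oct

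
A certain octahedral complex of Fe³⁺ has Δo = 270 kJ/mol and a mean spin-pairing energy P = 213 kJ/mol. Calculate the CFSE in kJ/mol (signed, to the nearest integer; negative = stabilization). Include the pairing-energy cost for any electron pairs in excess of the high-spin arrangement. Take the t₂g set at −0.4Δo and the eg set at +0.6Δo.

Fe is in group 8, so Fe³⁺ is d⁵ (8 − 3 = 5).
Here Δo > P (270 > 213), so the low-spin state is favoured.
That gives t₂g⁵ eg⁰.
Orbital CFSE = -2.0Δo = -2.0 × 270 = -540 kJ/mol.
Excess pairs vs high-spin: 2 − 0 = 2; pairing cost = +426 kJ/mol.
Net CFSE = -540 + 426 = -114 kJ/mol.

-114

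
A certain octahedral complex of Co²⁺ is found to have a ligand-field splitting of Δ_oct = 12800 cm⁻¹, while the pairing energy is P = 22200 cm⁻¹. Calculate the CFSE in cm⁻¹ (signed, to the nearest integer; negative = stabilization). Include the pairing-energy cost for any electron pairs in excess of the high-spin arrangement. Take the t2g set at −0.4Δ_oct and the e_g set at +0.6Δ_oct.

Co is in group 9, so Co²⁺ is d⁷ (9 − 2 = 7).
Here Δ_oct < P (12800 < 22200), so the high-spin state is favoured.
Filling d⁷ accordingly: t2g^5 e_g^2.
Orbital CFSE = -0.8Δ_oct = -0.8 × 12800 = -10240 cm⁻¹.
High-spin has no excess pairs, so no pairing correction applies.

-10240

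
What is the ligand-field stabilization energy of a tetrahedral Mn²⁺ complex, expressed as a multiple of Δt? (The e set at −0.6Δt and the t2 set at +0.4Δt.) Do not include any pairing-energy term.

0.0 Δt

Mn is in group 7, so Mn²⁺ is d⁵ (7 − 2 = 5).
Tetrahedral splitting is small, so the complex is high-spin.
Configuration: e^2 t2^3.
CFSE = 2(-0.6Δt) + 3(0.4Δt) = -1.2Δt + 1.2Δt = 0.0Δt.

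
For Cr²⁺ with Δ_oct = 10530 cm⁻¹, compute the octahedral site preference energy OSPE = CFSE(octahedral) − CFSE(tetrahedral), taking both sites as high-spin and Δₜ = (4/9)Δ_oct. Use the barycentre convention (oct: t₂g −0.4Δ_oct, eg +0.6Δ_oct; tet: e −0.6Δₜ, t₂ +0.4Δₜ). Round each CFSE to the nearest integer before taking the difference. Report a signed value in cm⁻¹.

Cr sits in group 6; removing 2 electrons leaves Cr²⁺ with 6 − 2 = 4 d electrons.
In an octahedral site d⁴ (HS) is t₂g³ eg¹, giving CFSE(oct) = -0.6Δ_oct = -6318 cm⁻¹.
Tetrahedral: e² t₂², CFSE = 2(−0.6) + 2(+0.4) = -0.4Δₜ = -0.4 × (4/9) × 10530 = -1872 cm⁻¹.
OSPE = CFSE(oct) − CFSE(tet) = -6318 − (-1872) = -4446 cm⁻¹.

-4446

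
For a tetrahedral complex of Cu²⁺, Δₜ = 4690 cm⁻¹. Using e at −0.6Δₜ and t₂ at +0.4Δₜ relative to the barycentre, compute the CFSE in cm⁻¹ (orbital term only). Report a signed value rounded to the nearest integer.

Group 11 minus oxidation state +2 gives a d⁹ configuration for Cu²⁺.
Tetrahedral fields are weak (Δₜ ≈ 4/9 Δₒ), so electrons fill high-spin.
Electron filling gives e⁴ t₂⁵.
The orbital stabilization is -0.4Δₜ = -0.4 × 4690 = -1876 cm⁻¹.

-1876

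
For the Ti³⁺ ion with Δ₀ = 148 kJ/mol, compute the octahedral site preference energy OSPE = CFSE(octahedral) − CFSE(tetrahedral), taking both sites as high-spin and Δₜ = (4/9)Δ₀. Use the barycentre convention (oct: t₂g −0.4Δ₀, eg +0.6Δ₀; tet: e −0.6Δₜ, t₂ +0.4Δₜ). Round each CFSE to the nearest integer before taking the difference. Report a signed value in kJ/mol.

-20

Ti sits in group 4; removing 3 electrons leaves Ti³⁺ with 4 − 3 = 1 d electrons.
Octahedral (high-spin): t₂g¹ eg⁰, CFSE = 1(−0.4) + 0(+0.6) = -0.4Δ₀ = -0.4 × 148 = -59 kJ/mol.
In a tetrahedral site the filling is e¹ t₂⁰: CFSE(tet) = -0.6Δₜ = -0.6 × (4/9)(148) = -39 kJ/mol.
OSPE = CFSE(oct) − CFSE(tet) = -59 − (-39) = -20 kJ/mol.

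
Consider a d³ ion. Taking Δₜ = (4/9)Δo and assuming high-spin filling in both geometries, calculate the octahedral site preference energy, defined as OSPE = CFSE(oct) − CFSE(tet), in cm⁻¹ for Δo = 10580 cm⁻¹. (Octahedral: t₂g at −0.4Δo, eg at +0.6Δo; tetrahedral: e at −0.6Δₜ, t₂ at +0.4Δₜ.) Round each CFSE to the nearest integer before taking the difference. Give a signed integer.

Octahedral high-spin t₂g³ eg⁰: CFSE = -1.2 × 10580 = -12696 cm⁻¹.
Tetrahedral e² t₂¹ gives -0.8Δₜ = -0.8 × (4/9) × 10580 = -3762 cm⁻¹.
OSPE = -12696 − (-3762) = -8934 cm⁻¹.

-8934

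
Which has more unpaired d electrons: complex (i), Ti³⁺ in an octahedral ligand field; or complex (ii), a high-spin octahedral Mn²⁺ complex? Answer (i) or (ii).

(i): Group 4 minus oxidation state +3 gives a d¹ configuration for Ti³⁺; For octahedral d¹ the high- and low-spin configurations coincide; t₂g¹ eg⁰ → 1 unpaired.
(ii): Group 7 minus oxidation state +2 gives a d⁵ configuration for Mn²⁺; t2g^3 e_g^2 → 5 unpaired.
So (ii) has more unpaired electrons.

(ii)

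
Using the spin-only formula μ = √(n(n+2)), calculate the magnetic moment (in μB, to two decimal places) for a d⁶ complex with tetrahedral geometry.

Tetrahedral splitting is small, so the complex is high-spin.
Configuration: e^3 t2^3 → 4 unpaired electrons.
μ(spin-only) = √[4(4+2)] = √24 ≈ 4.90 μB.

4.90 μB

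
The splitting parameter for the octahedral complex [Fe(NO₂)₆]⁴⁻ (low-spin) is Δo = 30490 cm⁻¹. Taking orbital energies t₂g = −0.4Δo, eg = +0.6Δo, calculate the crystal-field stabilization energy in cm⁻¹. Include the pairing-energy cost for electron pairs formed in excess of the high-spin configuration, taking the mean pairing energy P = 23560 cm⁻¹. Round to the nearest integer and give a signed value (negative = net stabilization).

Each NO₂⁻ contributes -1; 6 × (-1) = -6. With overall charge -4, Fe is in the +2 oxidation state.
Group 8 minus oxidation state +2 gives a d⁶ configuration for Fe²⁺.
Electron filling gives t₂g⁶ eg⁰.
The orbital stabilization is -2.4Δo = -2.4 × 30490 = -73176 cm⁻¹.
High-spin d⁶ would be t₂g⁴ eg² with 1 pair; low-spin has 3, so 2 excess pairs cost +2P = +47120 cm⁻¹.
Overall CFSE = -73176 + 47120 = -26056 cm⁻¹.

-26056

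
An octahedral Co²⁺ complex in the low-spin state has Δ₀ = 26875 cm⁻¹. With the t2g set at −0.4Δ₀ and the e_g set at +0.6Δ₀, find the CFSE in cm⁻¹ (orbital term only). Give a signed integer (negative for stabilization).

Co sits in group 9; removing 2 electrons leaves Co²⁺ with 9 − 2 = 7 d electrons.
Configuration: t2g^6 e_g^1.
CFSE(orbital) = 6×(-0.4Δ₀) + 1×(0.6Δ₀) = -1.8Δ₀; with Δ₀ = 26875 cm⁻¹ that is -48375 cm⁻¹.

-48375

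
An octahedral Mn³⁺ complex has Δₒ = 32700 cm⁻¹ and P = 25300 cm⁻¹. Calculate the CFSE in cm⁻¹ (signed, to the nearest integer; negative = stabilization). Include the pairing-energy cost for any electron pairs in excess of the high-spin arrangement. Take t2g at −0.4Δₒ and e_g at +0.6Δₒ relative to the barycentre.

-27020

Group 7 minus oxidation state +3 gives a d⁴ configuration for Mn³⁺.
Since Δₒ = 32700 cm⁻¹ > P = 25300 cm⁻¹, the complex adopts the low-spin configuration.
That gives t2g^4 e_g^0.
Orbital CFSE = -1.6Δₒ = -1.6 × 32700 = -52320 cm⁻¹.
Excess pairs vs high-spin: 1 − 0 = 1; pairing cost = +25300 cm⁻¹.
Net CFSE = -52320 + 25300 = -27020 cm⁻¹.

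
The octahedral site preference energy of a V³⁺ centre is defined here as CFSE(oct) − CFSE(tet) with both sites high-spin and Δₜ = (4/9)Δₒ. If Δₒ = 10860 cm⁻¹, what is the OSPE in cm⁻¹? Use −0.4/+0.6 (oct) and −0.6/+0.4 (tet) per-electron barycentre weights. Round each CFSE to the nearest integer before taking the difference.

V sits in group 5; removing 3 electrons leaves V³⁺ with 5 − 3 = 2 d electrons.
In an octahedral site d² (HS) is t2g^2 e_g^0, giving CFSE(oct) = -0.8Δₒ = -8688 cm⁻¹.
In a tetrahedral site the filling is e^2 t2^0: CFSE(tet) = -1.2Δₜ = -1.2 × (4/9)(10860) = -5792 cm⁻¹.
Subtracting, OSPE = -8688 − (-5792) = -2896 cm⁻¹.

-2896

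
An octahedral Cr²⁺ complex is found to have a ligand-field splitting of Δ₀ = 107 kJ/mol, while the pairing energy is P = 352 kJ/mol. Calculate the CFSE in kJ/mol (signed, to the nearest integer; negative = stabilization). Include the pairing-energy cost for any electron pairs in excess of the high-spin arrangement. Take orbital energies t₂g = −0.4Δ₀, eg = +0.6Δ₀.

Cr is in group 6, so Cr²⁺ is d⁴ (6 − 2 = 4).
Since Δ₀ = 107 kJ/mol < P = 352 kJ/mol, the complex adopts the high-spin configuration.
That gives t₂g³ eg¹.
Orbital CFSE = -0.6Δ₀ = -0.6 × 107 = -64 kJ/mol.
High-spin has no excess pairs, so no pairing correction applies.

-64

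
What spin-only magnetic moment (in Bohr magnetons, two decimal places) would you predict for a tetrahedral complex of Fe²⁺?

Fe²⁺: group 8, so d-count = 8 − 2 = 6.
Tetrahedral fields are weak (Δₜ ≈ 4/9 Δₒ), so electrons fill high-spin.
Configuration: e³ t₂³ → 4 unpaired electrons.
μ(spin-only) = √[4(4+2)] = √24 ≈ 4.90 Bohr magnetons.

4.90 Bohr magnetons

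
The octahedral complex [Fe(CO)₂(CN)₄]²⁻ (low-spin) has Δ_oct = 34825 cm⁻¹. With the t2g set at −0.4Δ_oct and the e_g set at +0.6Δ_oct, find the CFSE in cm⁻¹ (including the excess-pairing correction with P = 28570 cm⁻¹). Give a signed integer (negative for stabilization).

Ligand charges: 2×(+0) from CO and 4×(-1) from CN⁻ sum to -4; with overall charge -2, Fe is +2.
Fe²⁺: group 8, so d-count = 8 − 2 = 6.
The d⁶ electrons fill as t2g^6 e_g^0.
Orbital CFSE = 6(-0.4) + 0(0.6) = -2.4Δ_oct = -2.4 × 34825 = -83580 cm⁻¹.
High-spin d⁶ would be t2g^4 e_g^2 with 1 pair; low-spin has 3, so 2 excess pairs cost +2P = +57140 cm⁻¹.
Net CFSE = -83580 + 57140 = -26440 cm⁻¹.

-26440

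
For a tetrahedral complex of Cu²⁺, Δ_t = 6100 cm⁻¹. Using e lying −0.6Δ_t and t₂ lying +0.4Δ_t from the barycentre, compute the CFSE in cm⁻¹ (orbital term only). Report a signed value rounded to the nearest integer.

Cu sits in group 11; removing 2 electrons leaves Cu²⁺ with 11 − 2 = 9 d electrons.
Tetrahedral splitting is small, so the complex is high-spin.
Electron filling gives e⁴ t₂⁵.
The orbital stabilization is -0.4Δ_t = -0.4 × 6100 = -2440 cm⁻¹.

-2440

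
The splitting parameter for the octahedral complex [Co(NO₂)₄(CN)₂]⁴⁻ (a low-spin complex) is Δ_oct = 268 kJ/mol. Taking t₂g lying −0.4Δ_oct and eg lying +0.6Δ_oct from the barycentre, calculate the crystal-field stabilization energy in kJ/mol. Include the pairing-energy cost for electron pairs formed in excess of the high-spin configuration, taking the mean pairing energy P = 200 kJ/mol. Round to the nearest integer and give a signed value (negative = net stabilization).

-282

Ligand charges: 4×(-1) from NO₂⁻ and 2×(-1) from CN⁻ sum to -6; with overall charge -4, Co is +2.
Co is in group 9, so Co²⁺ is d⁷ (9 − 2 = 7).
Electron filling gives t₂g⁶ eg¹.
CFSE(orbital) = 6×(-0.4Δ_oct) + 1×(0.6Δ_oct) = -1.8Δ_oct; with Δ_oct = 268 kJ/mol that is -482 kJ/mol.
Relative to high-spin t₂g⁵ eg² (2 paired), the low-spin configuration has 1 additional pair, contributing +1 × 200 = +200 kJ/mol.
Net CFSE = -482 + 200 = -282 kJ/mol.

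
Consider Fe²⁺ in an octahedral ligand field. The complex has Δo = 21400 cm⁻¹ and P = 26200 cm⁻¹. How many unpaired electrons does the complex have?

4

Fe sits in group 8; removing 2 electrons leaves Fe²⁺ with 8 − 2 = 6 d electrons.
Here Δo < P (21400 < 26200), so the high-spin state is favoured.
That gives t₂g⁴ eg².
Unpaired electrons: 4.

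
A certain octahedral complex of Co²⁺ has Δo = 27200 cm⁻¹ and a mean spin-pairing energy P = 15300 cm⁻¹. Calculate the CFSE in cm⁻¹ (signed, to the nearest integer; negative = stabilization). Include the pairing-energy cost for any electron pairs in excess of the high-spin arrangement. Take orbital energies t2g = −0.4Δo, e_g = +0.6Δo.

-33660

Group 9 minus oxidation state +2 gives a d⁷ configuration for Co²⁺.
Here Δo > P (27200 > 15300), so the low-spin state is favoured.
That gives t2g^6 e_g^1.
Orbital CFSE = -1.8Δo = -1.8 × 27200 = -48960 cm⁻¹.
Excess pairs vs high-spin: 3 − 2 = 1; pairing cost = +15300 cm⁻¹.
Net CFSE = -48960 + 15300 = -33660 cm⁻¹.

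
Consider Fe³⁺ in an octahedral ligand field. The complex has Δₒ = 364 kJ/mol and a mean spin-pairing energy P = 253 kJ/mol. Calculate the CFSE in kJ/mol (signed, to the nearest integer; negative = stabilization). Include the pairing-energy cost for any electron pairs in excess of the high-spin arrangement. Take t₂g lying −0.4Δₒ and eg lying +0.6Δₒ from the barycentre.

Fe³⁺: group 8, so d-count = 8 − 3 = 5.
Δₒ > P, so pairing is preferred: the ground state is low-spin.
Filling d⁵ accordingly: t₂g⁵ eg⁰.
Orbital CFSE = -2.0Δₒ = -2.0 × 364 = -728 kJ/mol.
Excess pairs vs high-spin: 2 − 0 = 2; pairing cost = +506 kJ/mol.
Net CFSE = -728 + 506 = -222 kJ/mol.

-222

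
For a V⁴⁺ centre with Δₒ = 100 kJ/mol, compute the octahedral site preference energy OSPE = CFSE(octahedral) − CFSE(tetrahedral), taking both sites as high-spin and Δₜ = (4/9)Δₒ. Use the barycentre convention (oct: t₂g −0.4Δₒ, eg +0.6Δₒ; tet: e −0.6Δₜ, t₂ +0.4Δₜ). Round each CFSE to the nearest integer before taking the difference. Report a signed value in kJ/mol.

V sits in group 5; removing 4 electrons leaves V⁴⁺ with 5 − 4 = 1 d electrons.
In an octahedral site d¹ (HS) is t2g^1 e_g^0, giving CFSE(oct) = -0.4Δₒ = -40 kJ/mol.
In a tetrahedral site the filling is e^1 t2^0: CFSE(tet) = -0.6Δₜ = -0.6 × (4/9)(100) = -27 kJ/mol.
OSPE = CFSE(oct) − CFSE(tet) = -40 − (-27) = -13 kJ/mol.

-13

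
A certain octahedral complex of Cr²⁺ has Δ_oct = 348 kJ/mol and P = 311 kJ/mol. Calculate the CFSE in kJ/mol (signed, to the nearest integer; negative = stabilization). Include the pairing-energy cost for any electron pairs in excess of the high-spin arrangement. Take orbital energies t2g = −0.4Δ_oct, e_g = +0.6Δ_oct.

-246

Cr²⁺: group 6, so d-count = 6 − 2 = 4.
Here Δ_oct > P (348 > 311), so the low-spin state is favoured.
Filling d⁴ accordingly: t2g^4 e_g^0.
Orbital CFSE = -1.6Δ_oct = -1.6 × 348 = -557 kJ/mol.
Excess pairs vs high-spin: 1 − 0 = 1; pairing cost = +311 kJ/mol.
Net CFSE = -557 + 311 = -246 kJ/mol.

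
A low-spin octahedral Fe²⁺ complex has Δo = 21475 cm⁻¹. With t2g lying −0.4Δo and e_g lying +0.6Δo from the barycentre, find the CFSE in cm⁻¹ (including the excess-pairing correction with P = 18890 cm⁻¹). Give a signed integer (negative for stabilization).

-13760

Group 8 minus oxidation state +2 gives a d⁶ configuration for Fe²⁺.
The d⁶ electrons fill as t2g^6 e_g^0.
Orbital CFSE = 6(-0.4) + 0(0.6) = -2.4Δo = -2.4 × 21475 = -51540 cm⁻¹.
Pairing penalty: 3 pairs vs 1 in the high-spin reference → 2 extra × P = 37780 cm⁻¹.
Combining: -51540 + 37780 = -13760 cm⁻¹.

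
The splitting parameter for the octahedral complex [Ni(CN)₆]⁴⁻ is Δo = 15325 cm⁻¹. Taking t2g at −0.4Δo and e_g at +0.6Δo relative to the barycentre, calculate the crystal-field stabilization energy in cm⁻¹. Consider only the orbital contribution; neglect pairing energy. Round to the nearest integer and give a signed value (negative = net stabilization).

Each CN⁻ contributes -1; 6 × (-1) = -6. With overall charge -4, Ni is in the +2 oxidation state.
Ni is in group 10, so Ni²⁺ is d⁸ (10 − 2 = 8).
Configuration: t2g^6 e_g^2.
CFSE(orbital) = 6×(-0.4Δo) + 2×(0.6Δo) = -1.2Δo; with Δo = 15325 cm⁻¹ that is -18390 cm⁻¹.

-18390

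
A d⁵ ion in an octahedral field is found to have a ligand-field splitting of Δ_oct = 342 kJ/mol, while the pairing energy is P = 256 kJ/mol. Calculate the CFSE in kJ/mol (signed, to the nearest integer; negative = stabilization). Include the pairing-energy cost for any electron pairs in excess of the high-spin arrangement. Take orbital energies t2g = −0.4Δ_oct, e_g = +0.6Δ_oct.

-172

Δ_oct > P, so pairing is preferred: the ground state is low-spin.
Configuration: t2g^5 e_g^0.
Orbital CFSE = -2.0Δ_oct = -2.0 × 342 = -684 kJ/mol.
Excess pairs vs high-spin: 2 − 0 = 2; pairing cost = +512 kJ/mol.
Net CFSE = -684 + 512 = -172 kJ/mol.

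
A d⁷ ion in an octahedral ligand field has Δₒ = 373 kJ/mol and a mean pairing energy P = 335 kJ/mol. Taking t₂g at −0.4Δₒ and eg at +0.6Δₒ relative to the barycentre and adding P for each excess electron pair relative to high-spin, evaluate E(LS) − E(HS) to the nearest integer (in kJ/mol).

In the high-spin limit (t₂g⁵ eg²) the orbital term is -0.8Δₒ = -298 kJ/mol, with no excess pairing.
Low-spin t₂g⁶ eg¹ gives -1.8Δₒ = -671 kJ/mol, but forming 1 extra pair costs 1P = 335 kJ/mol, so E(LS) = -671 + 335 = -336 kJ/mol.
E(LS) − E(HS) = -336 − (-298) = -38 kJ/mol.

-38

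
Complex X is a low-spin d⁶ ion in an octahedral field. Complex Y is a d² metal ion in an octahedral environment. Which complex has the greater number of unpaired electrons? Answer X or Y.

Y

X: t2g^6 e_g^0 → 0 unpaired.
Y: For octahedral d² the high- and low-spin configurations coincide; t₂g² eg⁰ → 2 unpaired.
So Y has more unpaired electrons.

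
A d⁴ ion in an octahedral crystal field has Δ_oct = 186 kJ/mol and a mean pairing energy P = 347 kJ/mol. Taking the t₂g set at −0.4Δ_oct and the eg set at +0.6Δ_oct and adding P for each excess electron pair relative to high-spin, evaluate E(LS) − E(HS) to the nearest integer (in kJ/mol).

161

High-spin: t₂g³ eg¹, CFSE = -0.6Δ_oct = -112 kJ/mol.
For low-spin the configuration is t₂g⁴ eg⁰: orbital energy -1.6 × 186 = -298 kJ/mol, and 1 additional pair relative to high-spin adds 347 kJ/mol, giving 49 kJ/mol.
E(LS) − E(HS) = 49 − (-112) = 161 kJ/mol.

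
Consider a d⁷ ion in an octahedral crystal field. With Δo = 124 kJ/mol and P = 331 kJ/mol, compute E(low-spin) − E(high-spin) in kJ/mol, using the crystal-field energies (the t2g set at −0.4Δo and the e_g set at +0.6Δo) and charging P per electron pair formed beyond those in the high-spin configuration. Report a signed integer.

207

High-spin d⁷ fills as t2g^5 e_g^2 with CFSE 5(−0.4) + 2(+0.6) = -0.8Δo = -99 kJ/mol.
Low-spin: t2g^6 e_g^1, orbital CFSE = -1.8Δo = -223 kJ/mol; plus 1 excess pair × P = +331 kJ/mol; total 108 kJ/mol.
E(LS) − E(HS) = 108 − (-99) = 207 kJ/mol.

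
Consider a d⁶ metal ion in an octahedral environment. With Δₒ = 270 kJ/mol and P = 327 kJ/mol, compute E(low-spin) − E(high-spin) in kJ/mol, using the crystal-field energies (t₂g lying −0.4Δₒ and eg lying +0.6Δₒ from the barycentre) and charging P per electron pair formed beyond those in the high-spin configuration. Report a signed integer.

In the high-spin limit (t₂g⁴ eg²) the orbital term is -0.4Δₒ = -108 kJ/mol, with no excess pairing.
Low-spin t₂g⁶ eg⁰ gives -2.4Δₒ = -648 kJ/mol, but forming 2 extra pairs costs 2P = 654 kJ/mol, so E(LS) = -648 + 654 = 6 kJ/mol.
The difference is 6 − (-108) = 114 kJ/mol, so high-spin lies lower.

114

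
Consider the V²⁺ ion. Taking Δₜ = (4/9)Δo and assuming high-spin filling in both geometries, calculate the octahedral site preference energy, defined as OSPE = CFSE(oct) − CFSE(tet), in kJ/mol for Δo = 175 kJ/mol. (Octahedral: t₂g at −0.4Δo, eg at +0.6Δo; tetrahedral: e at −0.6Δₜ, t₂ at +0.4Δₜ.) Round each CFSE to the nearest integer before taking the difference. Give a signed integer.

V is in group 5, so V²⁺ is d³ (5 − 2 = 3).
Octahedral (high-spin): t₂g³ eg⁰, CFSE = 3(−0.4) + 0(+0.6) = -1.2Δo = -1.2 × 175 = -210 kJ/mol.
Tetrahedral e² t₂¹ gives -0.8Δₜ = -0.8 × (4/9) × 175 = -62 kJ/mol.
Subtracting, OSPE = -210 − (-62) = -148 kJ/mol.

-148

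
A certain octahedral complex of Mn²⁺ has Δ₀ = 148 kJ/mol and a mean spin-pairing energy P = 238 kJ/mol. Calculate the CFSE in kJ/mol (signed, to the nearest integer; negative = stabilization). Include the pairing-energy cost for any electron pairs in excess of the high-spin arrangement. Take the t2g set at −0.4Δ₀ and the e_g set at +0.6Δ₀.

Group 7 minus oxidation state +2 gives a d⁵ configuration for Mn²⁺.
With Δ₀ < P the complex is high-spin.
That gives t2g^3 e_g^2.
Orbital CFSE = 0.0Δ₀ = 0.0 × 148 = 0 kJ/mol.
High-spin has no excess pairs, so no pairing correction applies.

0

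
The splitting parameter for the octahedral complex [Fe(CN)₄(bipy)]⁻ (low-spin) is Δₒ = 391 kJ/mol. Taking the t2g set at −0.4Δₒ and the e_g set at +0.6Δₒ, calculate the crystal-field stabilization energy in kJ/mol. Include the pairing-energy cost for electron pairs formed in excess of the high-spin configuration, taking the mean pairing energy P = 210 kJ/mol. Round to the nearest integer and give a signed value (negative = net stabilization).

Ligand charges: 4×(-1) from CN⁻ and 1×(+0) from bipy sum to -4; with overall charge -1, Fe is +3.
Fe is in group 8, so Fe³⁺ is d⁵ (8 − 3 = 5).
The d⁵ electrons fill as t2g^5 e_g^0.
CFSE(orbital) = 5×(-0.4Δₒ) + 0×(0.6Δₒ) = -2.0Δₒ; with Δₒ = 391 kJ/mol that is -782 kJ/mol.
High-spin d⁵ would be t2g^3 e_g^2 with 0 pairs; low-spin has 2, so 2 excess pairs cost +2P = +420 kJ/mol.
Net CFSE = -782 + 420 = -362 kJ/mol.

-362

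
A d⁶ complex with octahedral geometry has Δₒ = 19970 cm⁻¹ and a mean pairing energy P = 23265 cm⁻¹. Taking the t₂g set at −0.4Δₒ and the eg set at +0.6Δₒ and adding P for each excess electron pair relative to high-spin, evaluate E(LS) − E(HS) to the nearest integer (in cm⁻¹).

6590

High-spin: t₂g⁴ eg², CFSE = -0.4Δₒ = -7988 cm⁻¹.
Low-spin: t₂g⁶ eg⁰, orbital CFSE = -2.4Δₒ = -47928 cm⁻¹; plus 2 excess pairs × P = +46530 cm⁻¹; total -1398 cm⁻¹.
The difference is -1398 − (-7988) = 6590 cm⁻¹, so high-spin lies lower.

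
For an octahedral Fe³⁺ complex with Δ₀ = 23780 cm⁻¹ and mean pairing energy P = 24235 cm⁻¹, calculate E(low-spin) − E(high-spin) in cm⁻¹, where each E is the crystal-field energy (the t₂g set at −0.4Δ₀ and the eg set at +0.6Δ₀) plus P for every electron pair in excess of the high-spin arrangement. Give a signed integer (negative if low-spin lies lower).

Group 8 minus oxidation state +3 gives a d⁵ configuration for Fe³⁺.
High-spin: t₂g³ eg², CFSE = 0.0Δ₀ = 0 cm⁻¹.
Low-spin t₂g⁵ eg⁰ gives -2.0Δ₀ = -47560 cm⁻¹, but forming 2 extra pairs costs 2P = 48470 cm⁻¹, so E(LS) = -47560 + 48470 = 910 cm⁻¹.
The difference is 910 − (0) = 910 cm⁻¹, so high-spin lies lower.

910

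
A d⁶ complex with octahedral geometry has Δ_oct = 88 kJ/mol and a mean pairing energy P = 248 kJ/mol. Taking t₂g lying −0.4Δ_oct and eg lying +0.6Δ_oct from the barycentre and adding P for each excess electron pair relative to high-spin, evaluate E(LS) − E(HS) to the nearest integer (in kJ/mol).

High-spin: t₂g⁴ eg², CFSE = -0.4Δ_oct = -35 kJ/mol.
Low-spin: t₂g⁶ eg⁰, orbital CFSE = -2.4Δ_oct = -211 kJ/mol; plus 2 excess pairs × P = +496 kJ/mol; total 285 kJ/mol.
Thus E(LS) − E(HS) = 320 kJ/mol.

320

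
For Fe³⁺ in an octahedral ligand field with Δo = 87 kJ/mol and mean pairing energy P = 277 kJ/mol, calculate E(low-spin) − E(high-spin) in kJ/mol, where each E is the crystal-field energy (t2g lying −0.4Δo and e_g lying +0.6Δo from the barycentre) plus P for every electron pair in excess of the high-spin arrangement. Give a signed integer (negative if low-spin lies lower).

380

Fe is in group 8, so Fe³⁺ is d⁵ (8 − 3 = 5).
High-spin d⁵ fills as t2g^3 e_g^2 with CFSE 3(−0.4) + 2(+0.6) = 0.0Δo = 0 kJ/mol.
Low-spin t2g^5 e_g^0 gives -2.0Δo = -174 kJ/mol, but forming 2 extra pairs costs 2P = 554 kJ/mol, so E(LS) = -174 + 554 = 380 kJ/mol.
E(LS) − E(HS) = 380 − (0) = 380 kJ/mol.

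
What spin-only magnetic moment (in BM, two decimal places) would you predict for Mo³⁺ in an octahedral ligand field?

3.87 BM

Mo sits in group 6; removing 3 electrons leaves Mo³⁺ with 6 − 3 = 3 d electrons.
Configuration: t2g^3 e_g^0 → 3 unpaired electrons.
μ(spin-only) = √[3(3+2)] = √15 ≈ 3.87 BM.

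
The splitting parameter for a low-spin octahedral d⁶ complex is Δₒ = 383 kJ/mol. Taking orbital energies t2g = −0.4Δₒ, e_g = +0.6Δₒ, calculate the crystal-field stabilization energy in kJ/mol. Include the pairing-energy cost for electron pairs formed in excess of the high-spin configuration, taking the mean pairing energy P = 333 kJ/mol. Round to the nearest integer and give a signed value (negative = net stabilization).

Configuration: t2g^6 e_g^0.
Orbital CFSE = 6(-0.4) + 0(0.6) = -2.4Δₒ = -2.4 × 383 = -919 kJ/mol.
High-spin d⁶ would be t2g^4 e_g^2 with 1 pair; low-spin has 3, so 2 excess pairs cost +2P = +666 kJ/mol.
Combining: -919 + 666 = -253 kJ/mol.

-253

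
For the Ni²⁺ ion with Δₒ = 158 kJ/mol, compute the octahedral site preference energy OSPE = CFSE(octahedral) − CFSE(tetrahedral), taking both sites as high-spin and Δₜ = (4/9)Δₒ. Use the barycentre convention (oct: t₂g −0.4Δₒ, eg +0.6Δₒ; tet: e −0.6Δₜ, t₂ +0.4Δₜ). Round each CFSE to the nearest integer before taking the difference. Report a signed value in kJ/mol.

Ni²⁺: group 10, so d-count = 10 − 2 = 8.
Octahedral high-spin t₂g⁶ eg²: CFSE = -1.2 × 158 = -190 kJ/mol.
Tetrahedral e⁴ t₂⁴ gives -0.8Δₜ = -0.8 × (4/9) × 158 = -56 kJ/mol.
Subtracting, OSPE = -190 − (-56) = -134 kJ/mol.

-134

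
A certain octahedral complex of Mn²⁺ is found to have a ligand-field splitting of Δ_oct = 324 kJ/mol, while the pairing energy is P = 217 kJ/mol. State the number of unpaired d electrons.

Mn sits in group 7; removing 2 electrons leaves Mn²⁺ with 7 − 2 = 5 d electrons.
With Δ_oct > P the complex is low-spin.
That gives t2g^5 e_g^0.
Unpaired electrons: 1.

1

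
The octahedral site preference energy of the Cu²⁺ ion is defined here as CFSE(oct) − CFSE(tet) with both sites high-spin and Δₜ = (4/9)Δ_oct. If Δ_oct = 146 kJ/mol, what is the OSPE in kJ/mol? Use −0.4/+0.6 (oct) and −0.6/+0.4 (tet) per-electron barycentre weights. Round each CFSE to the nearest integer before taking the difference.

Cu²⁺: group 11, so d-count = 11 − 2 = 9.
In an octahedral site d⁹ (HS) is t₂g⁶ eg³, giving CFSE(oct) = -0.6Δ_oct = -88 kJ/mol.
Tetrahedral: e⁴ t₂⁵, CFSE = 4(−0.6) + 5(+0.4) = -0.4Δₜ = -0.4 × (4/9) × 146 = -26 kJ/mol.
Subtracting, OSPE = -88 − (-26) = -62 kJ/mol.

-62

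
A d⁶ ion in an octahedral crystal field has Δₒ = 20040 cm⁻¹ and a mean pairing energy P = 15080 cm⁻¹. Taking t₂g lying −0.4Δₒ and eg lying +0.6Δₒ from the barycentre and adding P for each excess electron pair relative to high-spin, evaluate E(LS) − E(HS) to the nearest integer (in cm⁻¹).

In the high-spin limit (t₂g⁴ eg²) the orbital term is -0.4Δₒ = -8016 cm⁻¹, with no excess pairing.
Low-spin: t₂g⁶ eg⁰, orbital CFSE = -2.4Δₒ = -48096 cm⁻¹; plus 2 excess pairs × P = +30160 cm⁻¹; total -17936 cm⁻¹.
The difference is -17936 − (-8016) = -9920 cm⁻¹, so low-spin lies lower.

-9920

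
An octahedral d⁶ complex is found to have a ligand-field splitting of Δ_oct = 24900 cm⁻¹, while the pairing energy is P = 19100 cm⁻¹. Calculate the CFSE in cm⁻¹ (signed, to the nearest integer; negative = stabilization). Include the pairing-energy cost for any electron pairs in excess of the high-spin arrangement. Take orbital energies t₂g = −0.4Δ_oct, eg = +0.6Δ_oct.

-21560

With Δ_oct > P the complex is low-spin.
Configuration: t₂g⁶ eg⁰.
Orbital CFSE = -2.4Δ_oct = -2.4 × 24900 = -59760 cm⁻¹.
Excess pairs vs high-spin: 3 − 1 = 2; pairing cost = +38200 cm⁻¹.
Net CFSE = -59760 + 38200 = -21560 cm⁻¹.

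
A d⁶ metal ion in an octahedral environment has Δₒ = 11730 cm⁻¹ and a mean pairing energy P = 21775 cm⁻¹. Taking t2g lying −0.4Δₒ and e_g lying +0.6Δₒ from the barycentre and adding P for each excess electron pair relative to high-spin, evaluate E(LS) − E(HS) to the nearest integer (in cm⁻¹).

In the high-spin limit (t2g^4 e_g^2) the orbital term is -0.4Δₒ = -4692 cm⁻¹, with no excess pairing.
Low-spin t2g^6 e_g^0 gives -2.4Δₒ = -28152 cm⁻¹, but forming 2 extra pairs costs 2P = 43550 cm⁻¹, so E(LS) = -28152 + 43550 = 15398 cm⁻¹.
E(LS) − E(HS) = 15398 − (-4692) = 20090 cm⁻¹.

20090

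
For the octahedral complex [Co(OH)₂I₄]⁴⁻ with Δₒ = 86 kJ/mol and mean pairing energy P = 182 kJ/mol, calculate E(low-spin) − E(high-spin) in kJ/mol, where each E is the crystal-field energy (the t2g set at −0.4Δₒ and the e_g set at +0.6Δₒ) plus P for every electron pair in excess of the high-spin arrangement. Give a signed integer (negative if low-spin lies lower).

96

Ligand charges: 2×(-1) from OH⁻ and 4×(-1) from I⁻ sum to -6; with overall charge -4, Co is +2.
Co²⁺: group 9, so d-count = 9 − 2 = 7.
In the high-spin limit (t2g^5 e_g^2) the orbital term is -0.8Δₒ = -69 kJ/mol, with no excess pairing.
Low-spin: t2g^6 e_g^1, orbital CFSE = -1.8Δₒ = -155 kJ/mol; plus 1 excess pair × P = +182 kJ/mol; total 27 kJ/mol.
Thus E(LS) − E(HS) = 96 kJ/mol.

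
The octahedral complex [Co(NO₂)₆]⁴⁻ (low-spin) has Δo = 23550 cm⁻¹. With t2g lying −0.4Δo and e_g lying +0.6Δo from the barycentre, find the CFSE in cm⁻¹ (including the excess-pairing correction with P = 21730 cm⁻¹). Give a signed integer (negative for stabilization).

-20660

Each NO₂⁻ contributes -1; 6 × (-1) = -6. With overall charge -4, Co is in the +2 oxidation state.
Co²⁺: group 9, so d-count = 9 − 2 = 7.
Configuration: t2g^6 e_g^1.
The orbital stabilization is -1.8Δo = -1.8 × 23550 = -42390 cm⁻¹.
High-spin d⁷ would be t2g^5 e_g^2 with 2 pairs; low-spin has 3, so 1 excess pair costs +1P = +21730 cm⁻¹.
Overall CFSE = -42390 + 21730 = -20660 cm⁻¹.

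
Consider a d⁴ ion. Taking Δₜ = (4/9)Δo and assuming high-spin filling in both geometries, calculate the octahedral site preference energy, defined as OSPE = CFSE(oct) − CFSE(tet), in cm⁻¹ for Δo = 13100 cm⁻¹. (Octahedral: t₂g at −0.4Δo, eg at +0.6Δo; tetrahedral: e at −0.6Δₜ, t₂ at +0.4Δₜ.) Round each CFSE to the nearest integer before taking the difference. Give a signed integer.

In an octahedral site d⁴ (HS) is t₂g³ eg¹, giving CFSE(oct) = -0.6Δo = -7860 cm⁻¹.
In a tetrahedral site the filling is e² t₂²: CFSE(tet) = -0.4Δₜ = -0.4 × (4/9)(13100) = -2329 cm⁻¹.
OSPE = CFSE(oct) − CFSE(tet) = -7860 − (-2329) = -5531 cm⁻¹.

-5531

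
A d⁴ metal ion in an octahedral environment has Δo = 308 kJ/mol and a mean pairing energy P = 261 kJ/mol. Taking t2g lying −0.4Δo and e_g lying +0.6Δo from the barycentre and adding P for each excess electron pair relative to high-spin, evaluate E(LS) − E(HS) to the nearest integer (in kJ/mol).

High-spin: t2g^3 e_g^1, CFSE = -0.6Δo = -185 kJ/mol.
For low-spin the configuration is t2g^4 e_g^0: orbital energy -1.6 × 308 = -493 kJ/mol, and 1 additional pair relative to high-spin adds 261 kJ/mol, giving -232 kJ/mol.
The difference is -232 − (-185) = -47 kJ/mol, so low-spin lies lower.

-47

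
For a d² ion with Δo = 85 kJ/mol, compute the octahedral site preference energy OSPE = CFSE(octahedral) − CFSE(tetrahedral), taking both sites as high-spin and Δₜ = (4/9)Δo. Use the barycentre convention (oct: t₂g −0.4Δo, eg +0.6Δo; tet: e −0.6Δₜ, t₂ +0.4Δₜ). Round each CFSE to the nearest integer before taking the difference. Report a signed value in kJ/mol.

-23

Octahedral (high-spin): t₂g² eg⁰, CFSE = 2(−0.4) + 0(+0.6) = -0.8Δo = -0.8 × 85 = -68 kJ/mol.
Tetrahedral: e² t₂⁰, CFSE = 2(−0.6) + 0(+0.4) = -1.2Δₜ = -1.2 × (4/9) × 85 = -45 kJ/mol.
Subtracting, OSPE = -68 − (-45) = -23 kJ/mol.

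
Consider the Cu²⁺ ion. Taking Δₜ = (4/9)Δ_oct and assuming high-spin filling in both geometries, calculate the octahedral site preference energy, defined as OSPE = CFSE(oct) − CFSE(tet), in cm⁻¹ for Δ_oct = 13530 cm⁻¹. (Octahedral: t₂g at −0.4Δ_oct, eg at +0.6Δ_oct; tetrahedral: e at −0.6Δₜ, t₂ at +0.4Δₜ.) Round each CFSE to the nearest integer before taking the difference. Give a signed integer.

-5713

Cu²⁺: group 11, so d-count = 11 − 2 = 9.
Octahedral (high-spin): t2g^6 e_g^3, CFSE = 6(−0.4) + 3(+0.6) = -0.6Δ_oct = -0.6 × 13530 = -8118 cm⁻¹.
In a tetrahedral site the filling is e^4 t2^5: CFSE(tet) = -0.4Δₜ = -0.4 × (4/9)(13530) = -2405 cm⁻¹.
OSPE = -8118 − (-2405) = -5713 cm⁻¹.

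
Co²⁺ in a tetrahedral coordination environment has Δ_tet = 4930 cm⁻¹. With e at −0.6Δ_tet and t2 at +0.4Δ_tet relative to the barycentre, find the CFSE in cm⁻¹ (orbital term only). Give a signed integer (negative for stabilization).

-5916

Co²⁺: group 9, so d-count = 9 − 2 = 7.
Tetrahedral fields are weak (Δₜ ≈ 4/9 Δₒ), so electrons fill high-spin.
Electron filling gives e^4 t2^3.
CFSE(orbital) = 4×(-0.6Δ_tet) + 3×(0.4Δ_tet) = -1.2Δ_tet; with Δ_tet = 4930 cm⁻¹ that is -5916 cm⁻¹.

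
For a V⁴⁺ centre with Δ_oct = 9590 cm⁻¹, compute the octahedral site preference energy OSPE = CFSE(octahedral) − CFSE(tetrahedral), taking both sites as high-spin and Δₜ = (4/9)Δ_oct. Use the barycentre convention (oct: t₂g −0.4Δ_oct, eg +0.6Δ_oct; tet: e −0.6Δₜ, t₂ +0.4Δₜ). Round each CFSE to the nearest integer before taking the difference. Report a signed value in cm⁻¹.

-1279

V is in group 5, so V⁴⁺ is d¹ (5 − 4 = 1).
In an octahedral site d¹ (HS) is t2g^1 e_g^0, giving CFSE(oct) = -0.4Δ_oct = -3836 cm⁻¹.
In a tetrahedral site the filling is e^1 t2^0: CFSE(tet) = -0.6Δₜ = -0.6 × (4/9)(9590) = -2557 cm⁻¹.
Subtracting, OSPE = -3836 − (-2557) = -1279 cm⁻¹.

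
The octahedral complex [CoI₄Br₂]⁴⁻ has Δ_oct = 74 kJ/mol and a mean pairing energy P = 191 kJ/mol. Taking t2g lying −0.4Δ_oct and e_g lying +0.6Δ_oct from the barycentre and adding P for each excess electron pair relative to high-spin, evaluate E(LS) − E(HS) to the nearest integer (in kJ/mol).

117

Ligand charges: 4×(-1) from I⁻ and 2×(-1) from Br⁻ sum to -6; with overall charge -4, Co is +2.
Co is in group 9, so Co²⁺ is d⁷ (9 − 2 = 7).
High-spin d⁷ fills as t2g^5 e_g^2 with CFSE 5(−0.4) + 2(+0.6) = -0.8Δ_oct = -59 kJ/mol.
For low-spin the configuration is t2g^6 e_g^1: orbital energy -1.8 × 74 = -133 kJ/mol, and 1 additional pair relative to high-spin adds 191 kJ/mol, giving 58 kJ/mol.
E(LS) − E(HS) = 58 − (-59) = 117 kJ/mol.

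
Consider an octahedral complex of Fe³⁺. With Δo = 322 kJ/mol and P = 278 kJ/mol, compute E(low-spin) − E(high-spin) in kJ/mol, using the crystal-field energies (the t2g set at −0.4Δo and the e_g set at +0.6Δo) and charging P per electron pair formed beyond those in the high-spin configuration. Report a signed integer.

-88

Fe is in group 8, so Fe³⁺ is d⁵ (8 − 3 = 5).
High-spin d⁵ fills as t2g^3 e_g^2 with CFSE 3(−0.4) + 2(+0.6) = 0.0Δo = 0 kJ/mol.
Low-spin: t2g^5 e_g^0, orbital CFSE = -2.0Δo = -644 kJ/mol; plus 2 excess pairs × P = +556 kJ/mol; total -88 kJ/mol.
The difference is -88 − (0) = -88 kJ/mol, so low-spin lies lower.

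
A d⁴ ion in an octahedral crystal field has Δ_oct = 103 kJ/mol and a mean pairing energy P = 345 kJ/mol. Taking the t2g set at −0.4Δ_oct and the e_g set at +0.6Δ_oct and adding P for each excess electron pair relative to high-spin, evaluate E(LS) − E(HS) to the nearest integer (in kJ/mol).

In the high-spin limit (t2g^3 e_g^1) the orbital term is -0.6Δ_oct = -62 kJ/mol, with no excess pairing.
For low-spin the configuration is t2g^4 e_g^0: orbital energy -1.6 × 103 = -165 kJ/mol, and 1 additional pair relative to high-spin adds 345 kJ/mol, giving 180 kJ/mol.
Thus E(LS) − E(HS) = 242 kJ/mol.

242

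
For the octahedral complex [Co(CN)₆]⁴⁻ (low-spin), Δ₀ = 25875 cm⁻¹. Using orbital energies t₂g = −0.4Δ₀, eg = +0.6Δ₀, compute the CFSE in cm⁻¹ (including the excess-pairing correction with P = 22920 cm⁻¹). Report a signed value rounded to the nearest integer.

-23655

Each CN⁻ contributes -1; 6 × (-1) = -6. With overall charge -4, Co is in the +2 oxidation state.
Co sits in group 9; removing 2 electrons leaves Co²⁺ with 9 − 2 = 7 d electrons.
Configuration: t₂g⁶ eg¹.
CFSE(orbital) = 6×(-0.4Δ₀) + 1×(0.6Δ₀) = -1.8Δ₀; with Δ₀ = 25875 cm⁻¹ that is -46575 cm⁻¹.
Relative to high-spin t₂g⁵ eg² (2 paired), the low-spin configuration has 1 additional pair, contributing +1 × 22920 = +22920 cm⁻¹.
Overall CFSE = -46575 + 22920 = -23655 cm⁻¹.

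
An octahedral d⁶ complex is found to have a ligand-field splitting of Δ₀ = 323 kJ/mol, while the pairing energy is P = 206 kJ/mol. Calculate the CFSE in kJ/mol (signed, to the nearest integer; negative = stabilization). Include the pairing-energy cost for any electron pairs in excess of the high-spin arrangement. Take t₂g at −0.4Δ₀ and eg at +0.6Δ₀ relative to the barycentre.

With Δ₀ > P the complex is low-spin.
Configuration: t₂g⁶ eg⁰.
Orbital CFSE = -2.4Δ₀ = -2.4 × 323 = -775 kJ/mol.
Excess pairs vs high-spin: 3 − 1 = 2; pairing cost = +412 kJ/mol.
Net CFSE = -775 + 412 = -363 kJ/mol.

-363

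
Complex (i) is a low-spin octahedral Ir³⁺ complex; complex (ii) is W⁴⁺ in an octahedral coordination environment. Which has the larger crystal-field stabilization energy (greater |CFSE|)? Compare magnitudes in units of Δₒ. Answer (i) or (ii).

(i): Ir sits in group 9; removing 3 electrons leaves Ir³⁺ with 9 − 3 = 6 d electrons; t2g^6 e_g^0, CFSE = -2.4Δₒ.
(ii): W⁴⁺: group 6, so d-count = 6 − 4 = 2; For octahedral d² the high- and low-spin configurations coincide; t2g^2 e_g^0, CFSE = -0.8Δₒ.
So (i) has the larger |CFSE|.

(i)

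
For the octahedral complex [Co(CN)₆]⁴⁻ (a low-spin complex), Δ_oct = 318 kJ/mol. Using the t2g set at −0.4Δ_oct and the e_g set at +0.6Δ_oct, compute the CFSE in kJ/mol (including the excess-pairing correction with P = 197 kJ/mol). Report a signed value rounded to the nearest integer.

Each CN⁻ contributes -1; 6 × (-1) = -6. With overall charge -4, Co is in the +2 oxidation state.
Co is in group 9, so Co²⁺ is d⁷ (9 − 2 = 7).
Configuration: t2g^6 e_g^1.
CFSE(orbital) = 6×(-0.4Δ_oct) + 1×(0.6Δ_oct) = -1.8Δ_oct; with Δ_oct = 318 kJ/mol that is -572 kJ/mol.
High-spin d⁷ would be t2g^5 e_g^2 with 2 pairs; low-spin has 3, so 1 excess pair costs +1P = +197 kJ/mol.
Overall CFSE = -572 + 197 = -375 kJ/mol.

-375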